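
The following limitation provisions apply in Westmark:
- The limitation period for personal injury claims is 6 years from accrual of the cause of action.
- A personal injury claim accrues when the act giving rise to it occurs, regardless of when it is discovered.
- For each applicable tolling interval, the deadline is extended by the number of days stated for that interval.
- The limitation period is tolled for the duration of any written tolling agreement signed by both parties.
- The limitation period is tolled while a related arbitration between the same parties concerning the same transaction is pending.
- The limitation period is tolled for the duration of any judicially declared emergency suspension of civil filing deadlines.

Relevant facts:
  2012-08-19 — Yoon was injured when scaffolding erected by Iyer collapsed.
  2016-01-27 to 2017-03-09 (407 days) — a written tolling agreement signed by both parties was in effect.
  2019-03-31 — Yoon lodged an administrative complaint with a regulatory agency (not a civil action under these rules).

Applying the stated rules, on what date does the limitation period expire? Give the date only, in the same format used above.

The limitation period began to run on 2012-08-19.
Adding the 6 years base period to 2012-08-19 gives a deadline of 2018-08-19, before any tolling.
Because the written tolling agreement ran from 2016-01-27 to 2017-03-09, the deadline is extended by 407 days to 2019-09-30.
Nothing else in the chronology tolls or restarts the period.

2019-09-30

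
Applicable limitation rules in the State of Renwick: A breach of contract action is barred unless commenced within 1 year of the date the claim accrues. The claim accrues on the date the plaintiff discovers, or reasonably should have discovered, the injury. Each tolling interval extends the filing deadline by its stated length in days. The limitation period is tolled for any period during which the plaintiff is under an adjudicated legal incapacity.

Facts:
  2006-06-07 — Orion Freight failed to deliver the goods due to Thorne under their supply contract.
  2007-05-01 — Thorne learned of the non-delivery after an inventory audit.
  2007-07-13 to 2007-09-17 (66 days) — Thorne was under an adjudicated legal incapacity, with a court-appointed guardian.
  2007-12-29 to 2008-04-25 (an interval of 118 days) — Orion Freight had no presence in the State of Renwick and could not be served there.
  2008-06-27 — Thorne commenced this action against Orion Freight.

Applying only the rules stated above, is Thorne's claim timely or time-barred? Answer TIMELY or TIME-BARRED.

Accrual is tied to discovery, so the period began on 2007-05-01 rather than on 2006-06-07 when the act occurred.
Adding the 1 year base period to 2007-05-01 gives a deadline of 2008-05-01, before any tolling.
The period was tolled for 66 days by the plaintiff's legal incapacity (2007-07-13 to 2007-09-17), pushing the deadline to 2008-07-06.
No stated provision tolls the period for the defendant's absence, so the interval from 2007-12-29 to 2008-04-25 has no effect on the deadline.
Filing on 2008-06-27 beat the 2008-07-06 deadline — the action is timely.

TIMELY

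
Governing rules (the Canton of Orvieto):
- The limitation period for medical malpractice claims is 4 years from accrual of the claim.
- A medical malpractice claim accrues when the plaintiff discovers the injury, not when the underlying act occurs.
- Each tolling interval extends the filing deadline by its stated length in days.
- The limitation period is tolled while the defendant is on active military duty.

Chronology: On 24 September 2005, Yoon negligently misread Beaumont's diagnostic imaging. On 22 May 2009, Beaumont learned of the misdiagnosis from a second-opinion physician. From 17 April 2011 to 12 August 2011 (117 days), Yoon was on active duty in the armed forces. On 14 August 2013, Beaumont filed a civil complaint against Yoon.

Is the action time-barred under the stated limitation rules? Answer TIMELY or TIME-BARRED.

TIMELY

The claim did not accrue until Beaumont discovered the injury on 22 May 2009; the 24 September 2005 act date does not start the clock under the stated rule.
Adding the 4 years base period to 22 May 2009 gives a deadline of 22 May 2013, before any tolling.
Because the defendant's active military service ran from 17 April 2011 to 12 August 2011, the deadline is extended by 117 days to 16 September 2013.
The 14 August 2013 filing precedes the 16 September 2013 deadline; the claim is timely.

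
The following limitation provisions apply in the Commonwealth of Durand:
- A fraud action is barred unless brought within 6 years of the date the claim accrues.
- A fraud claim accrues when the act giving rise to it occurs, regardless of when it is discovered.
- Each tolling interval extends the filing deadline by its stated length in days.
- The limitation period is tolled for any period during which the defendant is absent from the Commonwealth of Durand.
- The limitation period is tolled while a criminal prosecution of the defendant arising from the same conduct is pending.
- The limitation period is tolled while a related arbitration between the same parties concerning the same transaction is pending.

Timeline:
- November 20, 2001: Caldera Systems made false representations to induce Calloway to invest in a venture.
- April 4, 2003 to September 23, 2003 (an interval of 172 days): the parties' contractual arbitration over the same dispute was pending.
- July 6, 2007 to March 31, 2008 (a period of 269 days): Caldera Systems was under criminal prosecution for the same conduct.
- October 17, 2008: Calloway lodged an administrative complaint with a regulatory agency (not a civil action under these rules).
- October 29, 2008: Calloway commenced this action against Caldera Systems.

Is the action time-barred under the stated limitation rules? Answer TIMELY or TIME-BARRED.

TIMELY

The limitation period began to run on November 20, 2001.
6 years from November 20, 2001 is November 20, 2007.
The period was tolled for 172 days by the pending related arbitration (April 4, 2003 to September 23, 2003), pushing the deadline to May 10, 2008.
The period was tolled for 269 days by the pending criminal prosecution (July 6, 2007 to March 31, 2008), pushing the deadline to February 3, 2009.
None of the other events listed affects the running of the period under the stated rules.
The October 29, 2008 filing precedes the February 3, 2009 deadline; the claim is timely.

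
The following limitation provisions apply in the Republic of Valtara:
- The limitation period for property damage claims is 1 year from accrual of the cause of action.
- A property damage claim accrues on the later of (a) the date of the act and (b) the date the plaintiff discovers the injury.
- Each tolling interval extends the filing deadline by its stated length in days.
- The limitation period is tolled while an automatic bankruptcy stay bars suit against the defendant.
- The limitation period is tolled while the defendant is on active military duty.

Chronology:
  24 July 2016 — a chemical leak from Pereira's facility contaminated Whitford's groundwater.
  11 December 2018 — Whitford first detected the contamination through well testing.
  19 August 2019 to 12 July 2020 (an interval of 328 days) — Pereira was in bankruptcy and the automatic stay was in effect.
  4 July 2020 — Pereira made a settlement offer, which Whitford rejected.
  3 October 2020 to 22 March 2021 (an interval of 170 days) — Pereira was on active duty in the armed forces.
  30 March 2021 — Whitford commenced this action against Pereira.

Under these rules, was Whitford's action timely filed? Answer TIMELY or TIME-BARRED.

TIMELY

Because discovery on 11 December 2018 post-dates the 24 July 2016 act, accrual under the later-of rule falls on 11 December 2018.
The untolled deadline — 1 year after 11 December 2018 — is 11 December 2019.
The period was tolled for 328 days by the automatic bankruptcy stay (19 August 2019 to 12 July 2020), pushing the deadline to 3 November 2020.
The defendant's active military service from 3 October 2020 to 22 March 2021 tolled the period for 170 days, extending the deadline to 22 April 2021.
Nothing else in the chronology tolls or restarts the period.
Whitford filed on 30 March 2021, before the 22 April 2021 deadline, so the action is timely.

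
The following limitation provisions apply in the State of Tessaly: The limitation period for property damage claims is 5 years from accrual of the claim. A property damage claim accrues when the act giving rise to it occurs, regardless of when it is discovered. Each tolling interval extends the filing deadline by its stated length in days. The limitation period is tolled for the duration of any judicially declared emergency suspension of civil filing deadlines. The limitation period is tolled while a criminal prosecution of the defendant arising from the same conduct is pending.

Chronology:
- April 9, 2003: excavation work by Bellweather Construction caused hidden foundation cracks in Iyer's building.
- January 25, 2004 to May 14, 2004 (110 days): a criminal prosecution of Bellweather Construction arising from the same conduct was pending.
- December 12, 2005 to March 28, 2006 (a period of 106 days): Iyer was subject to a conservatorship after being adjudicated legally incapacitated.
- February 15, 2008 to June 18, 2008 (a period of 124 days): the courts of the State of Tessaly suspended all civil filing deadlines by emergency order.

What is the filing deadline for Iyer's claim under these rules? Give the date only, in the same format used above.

November 29, 2008

The claim accrued on April 9, 2003, when the wrongful act occurred.
5 years from April 9, 2003 is April 9, 2008.
Because the pending criminal prosecution ran from January 25, 2004 to May 14, 2004, the deadline is extended by 110 days to July 28, 2008.
The emergency suspension of filing deadlines from February 15, 2008 to June 18, 2008 tolled the period for 124 days, extending the deadline to November 29, 2008.
No stated provision tolls the period for the plaintiff's incapacity, so the interval from December 12, 2005 to March 28, 2006 has no effect on the deadline.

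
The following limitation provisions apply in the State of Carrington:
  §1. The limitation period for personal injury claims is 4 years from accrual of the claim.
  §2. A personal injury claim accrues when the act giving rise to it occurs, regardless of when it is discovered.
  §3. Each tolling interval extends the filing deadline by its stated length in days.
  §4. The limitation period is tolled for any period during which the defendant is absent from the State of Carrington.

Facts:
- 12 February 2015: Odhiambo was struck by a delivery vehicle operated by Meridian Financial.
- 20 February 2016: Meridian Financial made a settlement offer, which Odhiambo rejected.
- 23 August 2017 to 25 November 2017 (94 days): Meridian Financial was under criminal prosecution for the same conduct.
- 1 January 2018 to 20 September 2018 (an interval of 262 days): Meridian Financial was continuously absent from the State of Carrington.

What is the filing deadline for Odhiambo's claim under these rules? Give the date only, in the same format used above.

1 November 2019

The limitation period began to run on 12 February 2015.
Adding the 4 years base period to 12 February 2015 gives a deadline of 12 February 2019, before any tolling.
Because the defendant's absence from the jurisdiction ran from 1 January 2018 to 20 September 2018, the deadline is extended by 262 days to 1 November 2019.
The pending criminal prosecution from 23 August 2017 to 25 November 2017 does not toll the period, because no stated rule makes a criminal prosecution a tolling event.
Nothing else in the chronology tolls or restarts the period.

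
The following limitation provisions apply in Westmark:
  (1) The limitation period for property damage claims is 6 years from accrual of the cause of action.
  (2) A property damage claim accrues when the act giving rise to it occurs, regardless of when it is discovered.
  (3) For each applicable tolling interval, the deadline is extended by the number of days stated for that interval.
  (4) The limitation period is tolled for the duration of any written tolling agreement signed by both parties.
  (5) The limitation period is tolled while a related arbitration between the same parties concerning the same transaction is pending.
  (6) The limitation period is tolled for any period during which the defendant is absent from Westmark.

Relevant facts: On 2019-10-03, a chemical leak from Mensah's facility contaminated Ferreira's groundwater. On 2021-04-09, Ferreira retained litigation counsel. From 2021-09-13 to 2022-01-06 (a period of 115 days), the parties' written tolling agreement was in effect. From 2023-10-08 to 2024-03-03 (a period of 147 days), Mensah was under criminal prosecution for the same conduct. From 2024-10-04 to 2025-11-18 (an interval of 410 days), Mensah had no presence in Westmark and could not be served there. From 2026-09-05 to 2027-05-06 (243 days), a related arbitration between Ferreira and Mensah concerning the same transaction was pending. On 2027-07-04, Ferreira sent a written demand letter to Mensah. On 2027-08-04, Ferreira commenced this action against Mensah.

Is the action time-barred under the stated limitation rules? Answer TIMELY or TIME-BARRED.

The claim accrued on 2019-10-03, when the wrongful act occurred.
Adding the 6 years base period to 2019-10-03 gives a deadline of 2025-10-03, before any tolling.
Because the written tolling agreement ran from 2021-09-13 to 2022-01-06, the deadline is extended by 115 days to 2026-01-26.
The defendant's absence from the jurisdiction from 2024-10-04 to 2025-11-18 tolled the period for 410 days, extending the deadline to 2027-03-12.
The period was tolled for 243 days by the pending related arbitration (2026-09-05 to 2027-05-06), pushing the deadline to 2027-11-10.
The pending criminal prosecution from 2023-10-08 to 2024-03-03 does not toll the period, because no stated rule makes a criminal prosecution a tolling event.
Nothing else in the chronology tolls or restarts the period.
Ferreira filed on 2027-08-04, before the 2027-11-10 deadline, so the action is timely.

TIMELY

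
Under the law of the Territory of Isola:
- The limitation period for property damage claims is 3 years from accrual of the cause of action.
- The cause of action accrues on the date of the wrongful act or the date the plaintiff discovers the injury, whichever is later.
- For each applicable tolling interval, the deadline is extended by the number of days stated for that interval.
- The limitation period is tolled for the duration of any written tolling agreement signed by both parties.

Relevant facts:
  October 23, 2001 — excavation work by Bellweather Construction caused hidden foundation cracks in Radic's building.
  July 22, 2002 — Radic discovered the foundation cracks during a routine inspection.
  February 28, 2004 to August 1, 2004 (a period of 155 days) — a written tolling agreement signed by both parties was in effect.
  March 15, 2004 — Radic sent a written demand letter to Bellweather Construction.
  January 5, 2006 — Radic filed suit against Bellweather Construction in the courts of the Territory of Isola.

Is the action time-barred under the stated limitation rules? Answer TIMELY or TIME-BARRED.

TIME-BARRED

Taking the later of the act (October 23, 2001) and discovery (July 22, 2002), the claim accrued on July 22, 2002.
3 years from July 22, 2002 is July 22, 2005.
The period was tolled for 155 days by the written tolling agreement (February 28, 2004 to August 1, 2004), pushing the deadline to December 24, 2005.
The other events in the timeline have no effect on the limitation period under the stated rules.
Radic filed on January 5, 2006, after the December 24, 2005 deadline, so the action is time-barred.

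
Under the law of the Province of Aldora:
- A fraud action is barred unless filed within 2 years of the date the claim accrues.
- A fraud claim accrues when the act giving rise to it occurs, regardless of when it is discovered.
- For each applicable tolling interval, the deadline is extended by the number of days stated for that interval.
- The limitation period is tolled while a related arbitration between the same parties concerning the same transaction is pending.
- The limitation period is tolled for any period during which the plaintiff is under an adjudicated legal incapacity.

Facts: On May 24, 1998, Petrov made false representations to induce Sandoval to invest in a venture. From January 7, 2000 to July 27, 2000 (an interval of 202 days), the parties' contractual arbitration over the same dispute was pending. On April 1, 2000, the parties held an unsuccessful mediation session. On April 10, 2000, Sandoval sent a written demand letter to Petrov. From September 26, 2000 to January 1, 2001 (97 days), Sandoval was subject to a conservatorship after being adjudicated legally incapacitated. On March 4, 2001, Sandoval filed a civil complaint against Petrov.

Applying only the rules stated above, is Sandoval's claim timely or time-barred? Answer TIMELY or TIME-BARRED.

TIMELY

The limitation period began to run on May 24, 1998.
Adding the 2 years base period to May 24, 1998 gives a deadline of May 24, 2000, before any tolling.
The period was tolled for 202 days by the pending related arbitration (January 7, 2000 to July 27, 2000), pushing the deadline to December 12, 2000.
The period was tolled for 97 days by the plaintiff's legal incapacity (September 26, 2000 to January 1, 2001), pushing the deadline to March 19, 2001.
The other events in the timeline have no effect on the limitation period under the stated rules.
The March 4, 2001 filing precedes the March 19, 2001 deadline; the claim is timely.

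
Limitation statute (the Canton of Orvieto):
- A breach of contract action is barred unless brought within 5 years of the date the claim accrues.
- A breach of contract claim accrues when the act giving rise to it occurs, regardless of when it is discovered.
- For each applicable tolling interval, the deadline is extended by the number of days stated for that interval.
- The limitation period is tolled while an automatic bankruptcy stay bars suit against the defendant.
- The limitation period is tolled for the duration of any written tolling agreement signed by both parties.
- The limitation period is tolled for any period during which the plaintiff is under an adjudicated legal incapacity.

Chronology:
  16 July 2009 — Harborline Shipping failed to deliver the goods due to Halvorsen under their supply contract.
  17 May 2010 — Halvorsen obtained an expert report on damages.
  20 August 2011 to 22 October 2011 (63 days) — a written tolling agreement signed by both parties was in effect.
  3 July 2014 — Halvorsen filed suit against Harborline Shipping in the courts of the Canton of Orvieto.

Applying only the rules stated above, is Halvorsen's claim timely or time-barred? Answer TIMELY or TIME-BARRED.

TIMELY

The limitation period began to run on 16 July 2009.
The untolled deadline — 5 years after 16 July 2009 — is 16 July 2014.
The written tolling agreement from 20 August 2011 to 22 October 2011 tolled the period for 63 days, extending the deadline to 17 September 2014.
None of the other events listed affects the running of the period under the stated rules.
Filing on 3 July 2014 beat the 17 September 2014 deadline — the action is timely.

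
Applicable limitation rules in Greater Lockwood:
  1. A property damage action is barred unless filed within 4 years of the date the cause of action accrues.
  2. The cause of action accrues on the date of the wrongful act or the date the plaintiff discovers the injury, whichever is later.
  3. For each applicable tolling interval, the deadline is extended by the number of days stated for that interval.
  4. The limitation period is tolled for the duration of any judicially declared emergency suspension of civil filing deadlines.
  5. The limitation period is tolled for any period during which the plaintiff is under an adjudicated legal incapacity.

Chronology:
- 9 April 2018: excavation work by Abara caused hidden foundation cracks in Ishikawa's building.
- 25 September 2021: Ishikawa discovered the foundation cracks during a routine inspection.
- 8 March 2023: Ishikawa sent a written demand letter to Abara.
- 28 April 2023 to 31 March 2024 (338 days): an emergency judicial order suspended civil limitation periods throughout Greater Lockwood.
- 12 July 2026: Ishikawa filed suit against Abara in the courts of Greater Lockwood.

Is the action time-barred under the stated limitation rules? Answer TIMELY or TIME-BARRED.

Because discovery on 25 September 2021 post-dates the 9 April 2018 act, accrual under the later-of rule falls on 25 September 2021.
4 years from 25 September 2021 is 25 September 2025.
Because the emergency suspension of filing deadlines ran from 28 April 2023 to 31 March 2024, the deadline is extended by 338 days to 29 August 2026.
Nothing else in the chronology tolls or restarts the period.
Filing on 12 July 2026 beat the 29 August 2026 deadline — the action is timely.

TIMELY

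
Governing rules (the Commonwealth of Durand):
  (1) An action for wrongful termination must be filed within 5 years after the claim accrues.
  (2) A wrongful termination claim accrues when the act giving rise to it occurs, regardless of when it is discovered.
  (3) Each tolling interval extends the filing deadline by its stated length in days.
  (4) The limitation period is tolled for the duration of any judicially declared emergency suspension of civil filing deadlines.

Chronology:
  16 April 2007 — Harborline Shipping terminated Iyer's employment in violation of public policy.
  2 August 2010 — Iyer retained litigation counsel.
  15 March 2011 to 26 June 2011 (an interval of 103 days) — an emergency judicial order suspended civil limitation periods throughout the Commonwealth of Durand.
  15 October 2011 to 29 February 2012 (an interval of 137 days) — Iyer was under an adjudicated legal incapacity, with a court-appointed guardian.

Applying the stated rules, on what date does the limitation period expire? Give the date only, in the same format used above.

The limitation period began to run on 16 April 2007.
Adding the 5 years base period to 16 April 2007 gives a deadline of 16 April 2012, before any tolling.
The period was tolled for 103 days by the emergency suspension of filing deadlines (15 March 2011 to 26 June 2011), pushing the deadline to 28 July 2012.
No stated provision tolls the period for the plaintiff's incapacity, so the interval from 15 October 2011 to 29 February 2012 has no effect on the deadline.
The other events in the timeline have no effect on the limitation period under the stated rules.

28 July 2012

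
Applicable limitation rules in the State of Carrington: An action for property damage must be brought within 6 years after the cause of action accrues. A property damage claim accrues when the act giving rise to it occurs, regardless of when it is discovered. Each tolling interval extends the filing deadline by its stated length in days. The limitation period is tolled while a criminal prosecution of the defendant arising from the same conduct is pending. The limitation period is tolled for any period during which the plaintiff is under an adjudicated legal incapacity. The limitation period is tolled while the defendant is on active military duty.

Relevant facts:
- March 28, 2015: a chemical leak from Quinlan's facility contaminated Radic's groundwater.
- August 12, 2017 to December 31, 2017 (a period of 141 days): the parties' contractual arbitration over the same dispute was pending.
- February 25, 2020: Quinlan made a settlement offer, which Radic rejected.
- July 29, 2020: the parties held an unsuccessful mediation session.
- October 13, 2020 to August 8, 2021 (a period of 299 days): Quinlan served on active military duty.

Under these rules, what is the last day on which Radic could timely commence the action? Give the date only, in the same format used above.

The limitation period began to run on March 28, 2015.
6 years from March 28, 2015 is March 28, 2021.
Because the defendant's active military service ran from October 13, 2020 to August 8, 2021, the deadline is extended by 299 days to January 21, 2022.
The pending related arbitration from August 12, 2017 to December 31, 2017 does not toll the period, because no stated rule makes a pending arbitration a tolling event.
None of the other events listed affects the running of the period under the stated rules.

January 21, 2022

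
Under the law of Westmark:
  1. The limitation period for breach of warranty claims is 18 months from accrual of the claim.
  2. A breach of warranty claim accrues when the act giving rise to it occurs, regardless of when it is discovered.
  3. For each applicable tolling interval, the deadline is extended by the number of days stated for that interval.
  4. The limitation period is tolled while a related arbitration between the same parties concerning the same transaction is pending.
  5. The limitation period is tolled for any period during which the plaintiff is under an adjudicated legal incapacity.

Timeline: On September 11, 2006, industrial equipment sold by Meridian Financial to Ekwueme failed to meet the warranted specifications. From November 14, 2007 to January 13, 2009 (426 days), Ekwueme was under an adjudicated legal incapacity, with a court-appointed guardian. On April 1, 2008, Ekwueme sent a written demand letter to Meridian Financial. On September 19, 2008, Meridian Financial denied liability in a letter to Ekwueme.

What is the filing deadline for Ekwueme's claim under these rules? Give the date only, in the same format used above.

May 11, 2009

The limitation period began to run on September 11, 2006.
The untolled deadline — 18 months after September 11, 2006 — is March 11, 2008.
The period was tolled for 426 days by the plaintiff's legal incapacity (November 14, 2007 to January 13, 2009), pushing the deadline to May 11, 2009.
The other events in the timeline have no effect on the limitation period under the stated rules.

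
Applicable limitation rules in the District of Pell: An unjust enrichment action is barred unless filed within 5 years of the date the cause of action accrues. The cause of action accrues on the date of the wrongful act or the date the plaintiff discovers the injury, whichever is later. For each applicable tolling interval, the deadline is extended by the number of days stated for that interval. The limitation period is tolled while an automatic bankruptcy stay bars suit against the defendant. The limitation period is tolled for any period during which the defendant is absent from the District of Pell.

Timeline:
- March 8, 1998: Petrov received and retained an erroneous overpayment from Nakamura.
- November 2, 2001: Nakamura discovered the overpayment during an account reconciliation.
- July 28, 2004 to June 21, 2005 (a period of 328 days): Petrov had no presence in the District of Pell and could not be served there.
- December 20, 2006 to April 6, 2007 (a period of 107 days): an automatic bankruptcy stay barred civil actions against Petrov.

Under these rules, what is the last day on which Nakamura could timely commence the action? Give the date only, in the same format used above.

Because discovery on November 2, 2001 post-dates the March 8, 1998 act, accrual under the later-of rule falls on November 2, 2001.
5 years from November 2, 2001 is November 2, 2006.
The defendant's absence from the jurisdiction from July 28, 2004 to June 21, 2005 tolled the period for 328 days, extending the deadline to September 26, 2007.
The period was tolled for 107 days by the automatic bankruptcy stay (December 20, 2006 to April 6, 2007), pushing the deadline to January 11, 2008.

January 11, 2008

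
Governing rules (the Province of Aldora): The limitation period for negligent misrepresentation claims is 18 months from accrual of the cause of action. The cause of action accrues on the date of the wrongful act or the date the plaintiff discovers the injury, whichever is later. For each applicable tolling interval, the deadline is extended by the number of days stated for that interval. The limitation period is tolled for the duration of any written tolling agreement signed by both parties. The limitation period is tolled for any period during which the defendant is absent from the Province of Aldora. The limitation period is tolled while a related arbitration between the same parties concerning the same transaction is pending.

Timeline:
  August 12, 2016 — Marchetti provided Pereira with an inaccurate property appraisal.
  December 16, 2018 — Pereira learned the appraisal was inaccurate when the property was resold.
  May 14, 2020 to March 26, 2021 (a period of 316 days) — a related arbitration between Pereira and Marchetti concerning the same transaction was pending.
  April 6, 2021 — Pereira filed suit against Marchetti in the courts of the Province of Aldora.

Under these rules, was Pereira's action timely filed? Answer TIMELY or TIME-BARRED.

TIMELY

Taking the later of the act (August 12, 2016) and discovery (December 16, 2018), the claim accrued on December 16, 2018.
Adding the 18 months base period to December 16, 2018 gives a deadline of June 16, 2020, before any tolling.
The period was tolled for 316 days by the pending related arbitration (May 14, 2020 to March 26, 2021), pushing the deadline to April 28, 2021.
The April 6, 2021 filing precedes the April 28, 2021 deadline; the claim is timely.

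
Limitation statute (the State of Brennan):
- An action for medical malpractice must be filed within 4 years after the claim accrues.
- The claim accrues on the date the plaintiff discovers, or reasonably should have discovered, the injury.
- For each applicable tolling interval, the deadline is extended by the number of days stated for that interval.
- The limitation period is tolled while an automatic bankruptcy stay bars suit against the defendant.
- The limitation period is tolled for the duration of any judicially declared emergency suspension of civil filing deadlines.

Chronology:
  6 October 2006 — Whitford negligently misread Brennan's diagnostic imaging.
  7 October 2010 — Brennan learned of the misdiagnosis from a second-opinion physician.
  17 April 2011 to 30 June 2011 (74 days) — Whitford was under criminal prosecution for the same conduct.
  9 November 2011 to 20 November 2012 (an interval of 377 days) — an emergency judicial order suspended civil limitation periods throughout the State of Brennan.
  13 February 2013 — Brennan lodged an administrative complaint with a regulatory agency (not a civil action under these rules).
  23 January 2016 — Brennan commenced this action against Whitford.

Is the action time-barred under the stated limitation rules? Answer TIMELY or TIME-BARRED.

TIME-BARRED

The claim did not accrue until Brennan discovered the injury on 7 October 2010; the 6 October 2006 act date does not start the clock under the stated rule.
Adding the 4 years base period to 7 October 2010 gives a deadline of 7 October 2014, before any tolling.
The emergency suspension of filing deadlines from 9 November 2011 to 20 November 2012 tolled the period for 377 days, extending the deadline to 19 October 2015.
Although a criminal prosecution ran from 17 April 2011 to 30 June 2011, the stated rules do not make that a tolling event, so it is disregarded.
Nothing else in the chronology tolls or restarts the period.
Brennan filed on 23 January 2016, after the 19 October 2015 deadline, so the action is time-barred.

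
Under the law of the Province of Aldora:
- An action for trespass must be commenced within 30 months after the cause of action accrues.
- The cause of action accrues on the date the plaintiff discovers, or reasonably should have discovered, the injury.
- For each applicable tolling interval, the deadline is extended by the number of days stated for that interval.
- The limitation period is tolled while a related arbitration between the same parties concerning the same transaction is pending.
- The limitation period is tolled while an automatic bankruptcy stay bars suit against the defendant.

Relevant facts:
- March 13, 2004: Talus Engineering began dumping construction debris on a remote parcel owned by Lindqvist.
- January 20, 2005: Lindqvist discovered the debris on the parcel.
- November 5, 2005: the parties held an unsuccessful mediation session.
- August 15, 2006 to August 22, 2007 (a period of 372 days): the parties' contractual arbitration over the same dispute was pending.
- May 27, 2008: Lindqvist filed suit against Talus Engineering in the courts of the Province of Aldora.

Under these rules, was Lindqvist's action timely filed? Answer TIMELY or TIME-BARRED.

TIMELY

Accrual is tied to discovery, so the period began on January 20, 2005 rather than on March 13, 2004 when the act occurred.
The untolled deadline — 30 months after January 20, 2005 — is July 20, 2007.
Because the pending related arbitration ran from August 15, 2006 to August 22, 2007, the deadline is extended by 372 days to July 26, 2008.
None of the other events listed affects the running of the period under the stated rules.
Filing on May 27, 2008 beat the July 26, 2008 deadline — the action is timely.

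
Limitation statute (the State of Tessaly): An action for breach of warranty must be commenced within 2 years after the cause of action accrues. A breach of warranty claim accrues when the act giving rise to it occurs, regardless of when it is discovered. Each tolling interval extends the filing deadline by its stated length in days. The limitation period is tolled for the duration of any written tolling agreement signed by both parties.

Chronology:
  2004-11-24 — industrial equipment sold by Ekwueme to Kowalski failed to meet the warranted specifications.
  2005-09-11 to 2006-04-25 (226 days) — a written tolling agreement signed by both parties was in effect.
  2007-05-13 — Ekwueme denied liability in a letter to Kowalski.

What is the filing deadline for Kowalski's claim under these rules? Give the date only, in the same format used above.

2007-07-08

The cause of action accrued on 2004-11-24, the date of the act.
2 years from 2004-11-24 is 2006-11-24.
The written tolling agreement from 2005-09-11 to 2006-04-25 tolled the period for 226 days, extending the deadline to 2007-07-08.
Nothing else in the chronology tolls or restarts the period.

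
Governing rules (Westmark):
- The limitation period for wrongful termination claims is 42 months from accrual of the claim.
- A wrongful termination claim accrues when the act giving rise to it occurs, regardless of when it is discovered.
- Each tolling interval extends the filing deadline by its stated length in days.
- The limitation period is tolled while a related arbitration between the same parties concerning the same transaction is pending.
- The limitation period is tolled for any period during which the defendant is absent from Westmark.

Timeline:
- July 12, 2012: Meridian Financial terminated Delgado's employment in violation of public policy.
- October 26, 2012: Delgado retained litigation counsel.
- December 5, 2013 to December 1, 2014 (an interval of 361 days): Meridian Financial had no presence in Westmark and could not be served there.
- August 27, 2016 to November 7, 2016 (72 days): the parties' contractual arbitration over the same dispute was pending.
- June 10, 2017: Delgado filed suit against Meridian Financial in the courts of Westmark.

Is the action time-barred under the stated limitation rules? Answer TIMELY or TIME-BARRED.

The limitation period began to run on July 12, 2012.
Adding the 42 months base period to July 12, 2012 gives a deadline of January 12, 2016, before any tolling.
The period was tolled for 361 days by the defendant's absence from the jurisdiction (December 5, 2013 to December 1, 2014), pushing the deadline to January 7, 2017.
The pending related arbitration from August 27, 2016 to November 7, 2016 tolled the period for 72 days, extending the deadline to March 20, 2017.
Nothing else in the chronology tolls or restarts the period.
Filing on June 10, 2017 missed the March 20, 2017 deadline — the action is time-barred.

TIME-BARRED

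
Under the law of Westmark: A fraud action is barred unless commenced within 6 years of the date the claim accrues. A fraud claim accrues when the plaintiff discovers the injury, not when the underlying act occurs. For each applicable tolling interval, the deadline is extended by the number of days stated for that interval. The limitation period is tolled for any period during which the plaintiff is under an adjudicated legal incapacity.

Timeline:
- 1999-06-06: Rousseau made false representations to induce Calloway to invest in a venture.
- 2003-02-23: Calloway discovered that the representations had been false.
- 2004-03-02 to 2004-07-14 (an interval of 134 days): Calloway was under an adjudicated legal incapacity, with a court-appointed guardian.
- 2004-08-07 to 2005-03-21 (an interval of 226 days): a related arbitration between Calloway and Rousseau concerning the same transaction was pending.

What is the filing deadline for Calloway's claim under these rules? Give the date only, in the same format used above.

2009-07-07

Under the discovery rule, the claim accrued on 2003-02-23, when Calloway discovered the injury — not on the 1999-06-06 date of the underlying act.
6 years from 2003-02-23 is 2009-02-23.
The period was tolled for 134 days by the plaintiff's legal incapacity (2004-03-02 to 2004-07-14), pushing the deadline to 2009-07-07.
The pending related arbitration from 2004-08-07 to 2005-03-21 does not toll the period, because no stated rule makes a pending arbitration a tolling event.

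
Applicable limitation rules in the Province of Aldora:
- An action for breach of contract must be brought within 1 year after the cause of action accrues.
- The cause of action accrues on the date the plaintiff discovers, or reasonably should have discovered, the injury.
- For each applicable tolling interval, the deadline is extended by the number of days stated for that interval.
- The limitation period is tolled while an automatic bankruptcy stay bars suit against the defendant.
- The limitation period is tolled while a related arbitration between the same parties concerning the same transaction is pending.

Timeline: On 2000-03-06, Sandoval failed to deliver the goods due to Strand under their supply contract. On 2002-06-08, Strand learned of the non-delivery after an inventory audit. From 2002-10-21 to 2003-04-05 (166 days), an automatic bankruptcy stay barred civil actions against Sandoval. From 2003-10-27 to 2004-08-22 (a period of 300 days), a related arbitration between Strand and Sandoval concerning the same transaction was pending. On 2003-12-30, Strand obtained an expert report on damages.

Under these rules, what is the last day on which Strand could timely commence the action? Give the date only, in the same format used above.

Accrual is tied to discovery, so the period began on 2002-06-08 rather than on 2000-03-06 when the act occurred.
Adding the 1 year base period to 2002-06-08 gives a deadline of 2003-06-08, before any tolling.
The period was tolled for 166 days by the automatic bankruptcy stay (2002-10-21 to 2003-04-05), pushing the deadline to 2003-11-21.
The pending related arbitration from 2003-10-27 to 2004-08-22 tolled the period for 300 days, extending the deadline to 2004-09-16.
None of the other events listed affects the running of the period under the stated rules.

2004-09-16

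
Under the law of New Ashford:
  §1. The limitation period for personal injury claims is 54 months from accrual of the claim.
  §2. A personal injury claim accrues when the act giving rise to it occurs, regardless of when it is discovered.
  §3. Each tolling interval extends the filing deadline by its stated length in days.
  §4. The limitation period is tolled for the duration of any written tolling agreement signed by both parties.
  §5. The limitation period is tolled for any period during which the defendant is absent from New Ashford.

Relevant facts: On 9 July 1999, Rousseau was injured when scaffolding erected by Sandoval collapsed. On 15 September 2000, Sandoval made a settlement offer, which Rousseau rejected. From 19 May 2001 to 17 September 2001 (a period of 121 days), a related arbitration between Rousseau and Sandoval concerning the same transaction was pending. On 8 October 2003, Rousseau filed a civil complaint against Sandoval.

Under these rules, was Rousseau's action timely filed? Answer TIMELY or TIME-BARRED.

TIMELY

The claim accrued on 9 July 1999, the date of the act.
Adding the 54 months base period to 9 July 1999 gives a deadline of 9 January 2004, before any tolling.
No stated provision tolls the period for a pending arbitration, so the interval from 19 May 2001 to 17 September 2001 has no effect on the deadline.
The other events in the timeline have no effect on the limitation period under the stated rules.
The 8 October 2003 filing precedes the 9 January 2004 deadline; the claim is timely.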